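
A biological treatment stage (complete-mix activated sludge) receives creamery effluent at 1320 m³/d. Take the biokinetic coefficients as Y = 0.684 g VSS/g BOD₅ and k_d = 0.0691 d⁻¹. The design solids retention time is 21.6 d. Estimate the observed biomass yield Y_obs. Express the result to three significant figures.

Y_obs ≈ 0.274 g VSS/g BOD₅

Observed yield with endogenous decay: Y_obs = Y / (1 + k_d·θ_c) = 0.684 / (1 + 0.0691 × 21.6) = 0.684 / 2.493 = 0.2744 g VSS/g BOD₅.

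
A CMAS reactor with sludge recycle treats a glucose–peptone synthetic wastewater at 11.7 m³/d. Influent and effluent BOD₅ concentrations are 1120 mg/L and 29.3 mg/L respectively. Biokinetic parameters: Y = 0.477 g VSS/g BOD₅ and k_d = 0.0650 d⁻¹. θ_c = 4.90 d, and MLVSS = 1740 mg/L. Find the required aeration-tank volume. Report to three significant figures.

Rearranging the biomass balance for a CMAS with decay, V = Y·Q·ΔS·θ_c / [X·(1+k_d θ_c)] = 0.477 × 11.7 × (1120 − 29.3) × 4.90 / [1740 × (1 + 0.0650 × 4.90)] = 2.98×10^4 / 2294 = 13.00 m³.

V ≈ 13.0 m³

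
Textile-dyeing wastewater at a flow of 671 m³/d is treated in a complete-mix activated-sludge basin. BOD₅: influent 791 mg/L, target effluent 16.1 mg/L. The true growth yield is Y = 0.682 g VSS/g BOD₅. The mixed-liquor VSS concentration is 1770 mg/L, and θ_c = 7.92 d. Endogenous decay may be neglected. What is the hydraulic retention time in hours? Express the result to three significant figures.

τ ≈ 56.8 h

Biomass mass balance (decay neglected): V·X = Y·Q·(S₀ − S)·θ_c, so V = 0.682 × 671 × (791 − 16.1) × 7.92 / 1770 = 1587 m³.
τ = V/Q = 1587/671 = 2.365 d, or 56.75 h.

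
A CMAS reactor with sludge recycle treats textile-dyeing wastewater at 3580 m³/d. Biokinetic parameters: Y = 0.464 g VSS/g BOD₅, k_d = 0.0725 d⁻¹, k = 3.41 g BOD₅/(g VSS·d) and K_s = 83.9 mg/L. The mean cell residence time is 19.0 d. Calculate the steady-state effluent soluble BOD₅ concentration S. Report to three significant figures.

Effluent substrate depends only on kinetics and SRT: S = K_s(1 + k_d θ_c) / [θ_c(Yk − k_d) − 1] = 83.9 × (1 + 0.0725 × 19.0) / [19.0 × (0.464 × 3.41 − 0.0725) − 1] = 199.5 / 27.69 = 7.205 mg/L.

S ≈ 7.21 mg/L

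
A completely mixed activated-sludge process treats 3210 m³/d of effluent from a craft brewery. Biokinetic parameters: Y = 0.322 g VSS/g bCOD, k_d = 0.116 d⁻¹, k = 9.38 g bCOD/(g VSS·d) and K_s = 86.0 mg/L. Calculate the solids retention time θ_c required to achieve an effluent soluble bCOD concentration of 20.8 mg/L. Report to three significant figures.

θ_c ≈ 2.12 d

At the target effluent, Y k S/(K_s+S) = 0.322×9.38×20.8/106.8 = 0.5882 d⁻¹.
Then 1/θ_c = μ − k_d = 0.5882 − 0.116 = 0.4722 d⁻¹, giving θ_c = 2.118 d.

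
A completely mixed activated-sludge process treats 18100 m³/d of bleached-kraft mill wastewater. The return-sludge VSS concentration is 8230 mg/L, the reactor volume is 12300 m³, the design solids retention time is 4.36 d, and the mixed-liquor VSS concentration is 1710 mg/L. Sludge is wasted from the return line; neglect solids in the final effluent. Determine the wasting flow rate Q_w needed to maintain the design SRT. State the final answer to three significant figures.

Q_w ≈ 586 m³/d

θ_c = V·X/(Q_w·X_r) when wasting from the recycle, so Q_w = V·X/(θ_c·X_r) = 12300 × 1710 / (4.36 × 8230) = 586.2 m³/d.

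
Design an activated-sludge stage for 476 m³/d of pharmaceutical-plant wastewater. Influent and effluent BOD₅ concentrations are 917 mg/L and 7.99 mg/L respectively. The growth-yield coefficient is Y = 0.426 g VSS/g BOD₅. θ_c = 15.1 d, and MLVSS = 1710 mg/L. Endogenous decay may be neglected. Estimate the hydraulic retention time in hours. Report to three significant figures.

τ ≈ 82.1 h

Biomass mass balance (decay neglected): V·X = Y·Q·(S₀ − S)·θ_c, so V = 0.426 × 476 × (917 − 7.99) × 15.1 / 1710 = 1628 m³.
Hydraulic retention time τ = V/Q = 1628 / 476 = 3.419 d = 82.07 h.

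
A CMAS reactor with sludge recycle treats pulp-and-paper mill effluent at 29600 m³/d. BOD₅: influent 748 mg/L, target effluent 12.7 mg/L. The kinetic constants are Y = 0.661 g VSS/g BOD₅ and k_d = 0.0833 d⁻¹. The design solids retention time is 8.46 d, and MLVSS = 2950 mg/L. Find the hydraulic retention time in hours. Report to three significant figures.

τ ≈ 19.6 h

Rearranging the biomass balance for a CMAS with decay, V = Y·Q·ΔS·θ_c / [X·(1+k_d θ_c)] = 0.661 × 29600 × (748 − 12.7) × 8.46 / [2950 × (1 + 0.0833 × 8.46)] = 1.22×10^8 / 5029 = 24202 m³.
Hydraulic retention time τ = V/Q = 24202 / 29600 = 0.8176 d = 19.62 h.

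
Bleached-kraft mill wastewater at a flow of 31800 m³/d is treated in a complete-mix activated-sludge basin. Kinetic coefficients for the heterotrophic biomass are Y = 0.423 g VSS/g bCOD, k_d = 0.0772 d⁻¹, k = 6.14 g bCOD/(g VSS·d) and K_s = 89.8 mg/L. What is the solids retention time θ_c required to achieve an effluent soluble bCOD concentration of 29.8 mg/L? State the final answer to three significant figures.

Specific growth rate at S = 29.8 mg/L: μ = YkS/(K_s+S) = 0.423·6.14·29.8/(89.8+29.8) = 0.6471 d⁻¹.
1/θ_c = 0.6471 − 0.0772 = 0.5699 d⁻¹, so θ_c = 1.755 d.

θ_c ≈ 1.75 d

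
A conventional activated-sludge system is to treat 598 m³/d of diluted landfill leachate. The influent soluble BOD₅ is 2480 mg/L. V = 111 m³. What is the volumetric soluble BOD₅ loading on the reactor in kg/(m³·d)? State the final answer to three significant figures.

L_v = Q S₀ / V = 598 × 2480 × 10⁻³ / 111.0 = 13.36 kg/(m³·d).

L_v ≈ 13.4 kg soluble BOD₅/(m³·d)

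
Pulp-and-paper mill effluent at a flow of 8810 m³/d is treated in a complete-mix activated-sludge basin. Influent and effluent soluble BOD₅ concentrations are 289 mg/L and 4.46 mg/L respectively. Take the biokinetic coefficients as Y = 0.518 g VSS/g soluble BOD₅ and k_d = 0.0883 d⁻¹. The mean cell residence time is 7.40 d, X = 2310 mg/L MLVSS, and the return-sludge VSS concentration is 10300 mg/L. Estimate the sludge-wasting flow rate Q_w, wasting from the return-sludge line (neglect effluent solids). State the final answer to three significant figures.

Q_w ≈ 76.2 m³/d

From the SRT design equation V = Y Q (S₀−S) θ_c / [X (1 + k_d θ_c)] = 0.518 × 8810 × (289 − 4.46) × 7.40 / [2310 × (1 + 0.0883 × 7.40)] = 9.61×10^6 / 3819 = 2516 m³.
Q_w = (V·X)/(θ_c X_r) = 2516 × 2310 / (7.40 × 10300) = 76.25 m³/d.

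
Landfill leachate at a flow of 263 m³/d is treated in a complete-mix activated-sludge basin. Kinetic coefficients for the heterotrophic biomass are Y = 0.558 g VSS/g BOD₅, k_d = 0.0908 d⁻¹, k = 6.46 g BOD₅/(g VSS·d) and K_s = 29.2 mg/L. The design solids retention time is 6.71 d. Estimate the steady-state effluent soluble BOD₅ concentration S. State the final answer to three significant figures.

From the Monod/SRT balance for a CMAS, S = K_s·(1+k_d θ_c)/[θ_c·(Y k − k_d) − 1] = 29.2 × (1 + 0.0908 × 6.71) / [6.71 × (0.558 × 6.46 − 0.0908) − 1] = 46.99 / 22.58 = 2.081 mg/L.

S ≈ 2.08 mg/L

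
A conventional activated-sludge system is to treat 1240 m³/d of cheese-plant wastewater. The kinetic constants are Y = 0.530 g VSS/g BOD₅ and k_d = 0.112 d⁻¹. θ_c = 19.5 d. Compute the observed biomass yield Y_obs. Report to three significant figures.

Correct the yield for decay: Y_obs = Y/(1 + k_d θ_c) = 0.530 / (1 + 0.112 × 19.5) = 0.530 / 3.184 = 0.1665.

Y_obs ≈ 0.166 g VSS/g BOD₅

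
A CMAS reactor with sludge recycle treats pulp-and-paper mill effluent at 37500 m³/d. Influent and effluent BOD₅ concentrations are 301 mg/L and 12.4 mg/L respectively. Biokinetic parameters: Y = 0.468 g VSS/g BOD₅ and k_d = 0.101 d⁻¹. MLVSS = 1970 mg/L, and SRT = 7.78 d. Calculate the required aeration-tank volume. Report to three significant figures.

From the SRT design equation V = Y Q (S₀−S) θ_c / [X (1 + k_d θ_c)] = 0.468 × 37500 × (301 − 12.4) × 7.78 / [1970 × (1 + 0.101 × 7.78)] = 3.94×10^7 / 3518 = 11201 m³.

V ≈ 11200 m³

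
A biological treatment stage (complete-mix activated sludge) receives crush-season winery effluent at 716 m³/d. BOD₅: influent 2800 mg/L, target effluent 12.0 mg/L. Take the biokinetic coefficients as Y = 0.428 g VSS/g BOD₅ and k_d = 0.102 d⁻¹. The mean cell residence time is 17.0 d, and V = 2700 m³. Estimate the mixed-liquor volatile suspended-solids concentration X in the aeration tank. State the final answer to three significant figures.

X ≈ 1970 mg/L

X = Y·Q·ΔS·θ_c / [V·(1 + k_d θ_c)] = 0.428 × 716 × (2800 − 12.0) × 17.0 / [2700 × (1 + 0.102 × 17.0)] = 1968 mg/L.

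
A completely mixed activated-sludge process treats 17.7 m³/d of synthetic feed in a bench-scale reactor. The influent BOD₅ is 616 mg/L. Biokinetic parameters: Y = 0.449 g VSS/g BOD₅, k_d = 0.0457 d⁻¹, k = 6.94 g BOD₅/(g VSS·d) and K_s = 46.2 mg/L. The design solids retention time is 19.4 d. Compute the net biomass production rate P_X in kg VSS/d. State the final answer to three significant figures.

P_X ≈ 2.59 kg VSS/d

Effluent substrate depends only on kinetics and SRT: S = K_s(1 + k_d θ_c) / [θ_c(Yk − k_d) − 1] = 46.2 × (1 + 0.0457 × 19.4) / [19.4 × (0.449 × 6.94 − 0.0457) − 1] = 87.16 / 58.56 = 1.488 mg/L.
Correct the yield for decay: Y_obs = Y/(1 + k_d θ_c) = 0.449 / (1 + 0.0457 × 19.4) = 0.449 / 1.887 = 0.2380.
Q·(S₀ − S) = 17.7 × (616 − 1.49) × 10⁻³ = 10.88 kg/d removed.
P_X = Y_obs · Q(S₀ − S) = 0.2380 × 10.88 = 2.589 kg VSS/d.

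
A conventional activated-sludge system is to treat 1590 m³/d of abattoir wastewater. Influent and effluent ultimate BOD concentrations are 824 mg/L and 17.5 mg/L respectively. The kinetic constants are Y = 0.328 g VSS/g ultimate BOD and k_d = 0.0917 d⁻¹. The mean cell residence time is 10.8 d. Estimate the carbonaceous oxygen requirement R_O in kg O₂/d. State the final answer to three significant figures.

R_O ≈ 982 kg O₂/d

Y_obs = Y / (1 + k_d θ_c) = 0.328 / (1 + 0.0917 × 10.8) = 0.328 / 1.990 = 0.1648.
Mass of ultimate BOD removed per day: Q(S₀ − S) = 1590 × 806.5 g/m³ = 1282 kg/d.
Net sludge production P_X = 0.1648 × 1282 = 211.3 kg VSS/d.
R_O = Q·ΔS − 1.42 P_X = 1282 − 300.1 = 982.3 kg O₂/d.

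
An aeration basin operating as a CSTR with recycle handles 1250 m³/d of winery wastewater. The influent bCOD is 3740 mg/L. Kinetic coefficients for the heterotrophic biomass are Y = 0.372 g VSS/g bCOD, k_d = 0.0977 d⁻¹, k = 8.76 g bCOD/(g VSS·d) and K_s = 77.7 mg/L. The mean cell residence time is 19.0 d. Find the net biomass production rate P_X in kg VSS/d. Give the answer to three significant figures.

P_X ≈ 608 kg VSS/d

Effluent substrate depends only on kinetics and SRT: S = K_s(1 + k_d θ_c) / [θ_c(Yk − k_d) − 1] = 77.7 × (1 + 0.0977 × 19.0) / [19.0 × (0.372 × 8.76 − 0.0977) − 1] = 221.9 / 59.06 = 3.758 mg/L.
The observed yield is Y_obs = Y/(1 + k_d·θ_c) = 0.372 / (1 + 0.0977 × 19.0) = 0.372 / 2.856 = 0.1302 g VSS per g bCOD removed.
Substrate removed = Q·(S₀ − S) = 1250 m³/d × (3740 − 3.76) g/m³ = 4.67×10^6 g/d = 4670 kg/d.
P_X = Y_obs · Q(S₀ − S) = 0.1302 × 4670 = 608.3 kg VSS/d.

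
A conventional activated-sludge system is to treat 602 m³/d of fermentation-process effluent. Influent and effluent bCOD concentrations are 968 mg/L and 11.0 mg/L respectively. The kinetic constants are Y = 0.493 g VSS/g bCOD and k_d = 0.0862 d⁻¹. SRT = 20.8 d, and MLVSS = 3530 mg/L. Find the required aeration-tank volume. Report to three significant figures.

V ≈ 599 m³

Steady-state biomass mass balance: V·X·(1 + k_d·θ_c) = Y·Q·(S₀ − S)·θ_c, so V = 0.493 × 602 × (968 − 11.0) × 20.8 / [3530 × (1 + 0.0862 × 20.8)] = 5.91×10^6 / 9859 = 599.2 m³.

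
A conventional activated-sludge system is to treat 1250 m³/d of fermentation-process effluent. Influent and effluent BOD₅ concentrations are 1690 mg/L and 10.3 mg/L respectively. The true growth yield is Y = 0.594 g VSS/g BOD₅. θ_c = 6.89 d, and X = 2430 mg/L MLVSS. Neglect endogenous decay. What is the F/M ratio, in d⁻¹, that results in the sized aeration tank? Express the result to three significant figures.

With k_d = 0 the design equation reduces to V = Y Q (S₀−S) θ_c / X = 0.594 × 1250 × (1690 − 10.3) × 6.89 / 2430 = 3536 m³.
F/M = applied load / biomass = Q·S₀/(V·X) = 1250 × 1690 / (3536 × 2430) = 0.2458 d⁻¹.

F/M ≈ 0.246 d⁻¹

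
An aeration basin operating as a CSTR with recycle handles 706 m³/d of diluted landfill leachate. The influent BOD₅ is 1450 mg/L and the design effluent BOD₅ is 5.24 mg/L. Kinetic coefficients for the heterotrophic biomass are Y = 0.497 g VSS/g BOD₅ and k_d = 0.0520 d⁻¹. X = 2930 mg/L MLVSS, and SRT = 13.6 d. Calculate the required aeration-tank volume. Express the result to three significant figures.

V ≈ 1380 m³

From the SRT design equation V = Y Q (S₀−S) θ_c / [X (1 + k_d θ_c)] = 0.497 × 706 × (1450 − 5.24) × 13.6 / [2930 × (1 + 0.0520 × 13.6)] = 6.89×10^6 / 5002 = 1378 m³.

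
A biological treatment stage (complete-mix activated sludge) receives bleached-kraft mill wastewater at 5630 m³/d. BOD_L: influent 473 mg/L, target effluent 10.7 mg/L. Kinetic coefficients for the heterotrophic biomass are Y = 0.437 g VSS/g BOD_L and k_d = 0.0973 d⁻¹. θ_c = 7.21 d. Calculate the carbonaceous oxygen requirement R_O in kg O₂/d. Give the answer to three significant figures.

Observed yield with endogenous decay: Y_obs = Y / (1 + k_d·θ_c) = 0.437 / (1 + 0.0973 × 7.21) = 0.437 / 1.702 = 0.2568 g VSS/g BOD_L.
Q·(S₀ − S) = 5630 × (473 − 10.7) × 10⁻³ = 2603 kg/d removed.
P_X = Y_obs·Q·(S₀ − S) = 0.2568 × 2603 = 668.5 kg VSS/d.
R_O = Q·ΔS − 1.42 P_X = 2603 − 949.2 = 1654 kg O₂/d.

R_O ≈ 1650 kg O₂/d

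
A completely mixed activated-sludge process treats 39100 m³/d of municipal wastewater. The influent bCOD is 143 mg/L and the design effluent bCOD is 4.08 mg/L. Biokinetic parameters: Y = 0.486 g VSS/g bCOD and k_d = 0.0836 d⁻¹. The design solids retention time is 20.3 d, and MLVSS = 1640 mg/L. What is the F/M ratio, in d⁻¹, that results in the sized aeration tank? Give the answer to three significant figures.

From the SRT design equation V = Y Q (S₀−S) θ_c / [X (1 + k_d θ_c)] = 0.486 × 39100 × (143 − 4.08) × 20.3 / [1640 × (1 + 0.0836 × 20.3)] = 5.36×10^7 / 4423 = 12115 m³.
F/M = Q·S₀ / (V·X) = 39100 × 143 / (12115 × 1640) = 0.2814 g bCOD·(g VSS·d)⁻¹.

F/M ≈ 0.281 d⁻¹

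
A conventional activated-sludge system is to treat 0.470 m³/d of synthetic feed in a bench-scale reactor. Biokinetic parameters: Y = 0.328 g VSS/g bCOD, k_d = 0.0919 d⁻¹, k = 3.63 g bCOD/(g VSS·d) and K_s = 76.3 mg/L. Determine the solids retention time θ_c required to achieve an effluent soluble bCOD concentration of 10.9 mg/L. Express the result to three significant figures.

θ_c ≈ 17.6 d

From 1/θ_c = Y·k·S/(K_s + S) − k_d: Y·k·S/(K_s+S) = 0.328 × 3.63 × 10.9 / (76.3 + 10.9) = 0.1488 d⁻¹.
1/θ_c = 0.1488 − 0.0919 = 0.05693 d⁻¹, so θ_c = 17.57 d.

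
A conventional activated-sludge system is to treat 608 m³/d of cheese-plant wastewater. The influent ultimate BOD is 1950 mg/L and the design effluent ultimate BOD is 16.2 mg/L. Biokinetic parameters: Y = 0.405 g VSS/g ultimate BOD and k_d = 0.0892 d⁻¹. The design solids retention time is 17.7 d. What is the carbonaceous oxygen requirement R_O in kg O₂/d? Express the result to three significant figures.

Y_obs = Y / (1 + k_d θ_c) = 0.405 / (1 + 0.0892 × 17.7) = 0.405 / 2.579 = 0.1570.
Mass of ultimate BOD removed per day: Q(S₀ − S) = 608 × 1934 g/m³ = 1176 kg/d.
Biomass synthesised: P_X = Y_obs × 1176 = 184.6 kg VSS/d.
Carbonaceous O₂ demand = substrate oxidised − cell-mass equivalent = 1176 − 1.42 × 184.6 = 913.5 kg O₂/d.

R_O ≈ 914 kg O₂/d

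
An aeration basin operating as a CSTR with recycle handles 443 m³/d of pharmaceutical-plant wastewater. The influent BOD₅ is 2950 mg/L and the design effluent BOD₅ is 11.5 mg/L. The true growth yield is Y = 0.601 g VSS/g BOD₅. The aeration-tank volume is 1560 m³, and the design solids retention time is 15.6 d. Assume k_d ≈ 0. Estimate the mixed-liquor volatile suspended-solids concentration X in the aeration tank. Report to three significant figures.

X ≈ 7820 mg/L

Without decay, X = Y Q (S₀−S) θ_c / V = 0.601 × 443 × (2950 − 11.5) × 15.6 / 1560 = 7824 mg/L.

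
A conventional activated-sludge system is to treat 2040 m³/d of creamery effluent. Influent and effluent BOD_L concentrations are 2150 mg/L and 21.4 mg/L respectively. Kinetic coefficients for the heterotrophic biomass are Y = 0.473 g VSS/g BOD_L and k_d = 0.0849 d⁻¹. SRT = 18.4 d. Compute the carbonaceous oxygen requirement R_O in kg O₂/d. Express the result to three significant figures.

R_O ≈ 3200 kg O₂/d

Observed yield with endogenous decay: Y_obs = Y / (1 + k_d·θ_c) = 0.473 / (1 + 0.0849 × 18.4) = 0.473 / 2.562 = 0.1846 g VSS/g BOD_L.
Q·(S₀ − S) = 2040 × (2150 − 21.4) × 10⁻³ = 4342 kg/d removed.
P_X = Y_obs·Q·(S₀ − S) = 0.1846 × 4342 = 801.6 kg VSS/d.
R_O = Q·(S₀ − S) − 1.42·P_X = 4342 − 1.42 × 801.6 = 3204 kg O₂/d.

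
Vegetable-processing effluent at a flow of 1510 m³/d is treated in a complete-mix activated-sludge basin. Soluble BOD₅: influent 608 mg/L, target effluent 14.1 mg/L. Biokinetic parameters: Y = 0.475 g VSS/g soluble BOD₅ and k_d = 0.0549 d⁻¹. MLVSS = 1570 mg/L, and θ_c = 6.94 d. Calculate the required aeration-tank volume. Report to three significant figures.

From the SRT design equation V = Y Q (S₀−S) θ_c / [X (1 + k_d θ_c)] = 0.475 × 1510 × (608 − 14.1) × 6.94 / [1570 × (1 + 0.0549 × 6.94)] = 2.96×10^6 / 2168 = 1363 m³.

V ≈ 1360 m³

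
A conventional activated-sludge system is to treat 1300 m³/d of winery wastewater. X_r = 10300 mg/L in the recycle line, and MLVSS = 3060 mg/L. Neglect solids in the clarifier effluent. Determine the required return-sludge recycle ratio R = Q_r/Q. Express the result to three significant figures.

R = Q_r/Q = X/(X_r − X) = 3060 / (10300 − 3060) = 0.4227.

R ≈ 0.423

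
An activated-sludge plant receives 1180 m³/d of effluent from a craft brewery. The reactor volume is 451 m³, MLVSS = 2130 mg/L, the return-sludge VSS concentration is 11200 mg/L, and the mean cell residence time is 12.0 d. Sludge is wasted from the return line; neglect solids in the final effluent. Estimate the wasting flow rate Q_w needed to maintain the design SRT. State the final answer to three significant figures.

Q_w ≈ 7.15 m³/d

θ_c = V·X/(Q_w·X_r) when wasting from the recycle, so Q_w = V·X/(θ_c·X_r) = 451.0 × 2130 / (12.0 × 11200) = 7.148 m³/d.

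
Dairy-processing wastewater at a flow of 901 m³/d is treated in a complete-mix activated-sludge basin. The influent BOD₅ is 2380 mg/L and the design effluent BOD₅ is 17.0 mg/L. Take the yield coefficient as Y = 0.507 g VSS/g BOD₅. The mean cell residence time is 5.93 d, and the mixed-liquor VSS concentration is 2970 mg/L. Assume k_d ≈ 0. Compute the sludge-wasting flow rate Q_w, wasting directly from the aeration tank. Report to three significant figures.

Q_w ≈ 363 m³/d

Biomass mass balance (decay neglected): V·X = Y·Q·(S₀ − S)·θ_c, so V = 0.507 × 901 × (2380 − 17.0) × 5.93 / 2970 = 2155 m³.
For wasting at MLVSS concentration, Q_w = V/θ_c = 2155/5.93 = 363.4 m³/d.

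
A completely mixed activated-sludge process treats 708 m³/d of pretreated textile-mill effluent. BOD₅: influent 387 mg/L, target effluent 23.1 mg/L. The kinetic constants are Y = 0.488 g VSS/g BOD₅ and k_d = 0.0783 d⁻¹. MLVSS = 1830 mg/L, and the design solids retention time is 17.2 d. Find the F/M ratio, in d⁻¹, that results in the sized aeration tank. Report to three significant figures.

Rearranging the biomass balance for a CMAS with decay, V = Y·Q·ΔS·θ_c / [X·(1+k_d θ_c)] = 0.488 × 708 × (387 − 23.1) × 17.2 / [1830 × (1 + 0.0783 × 17.2)] = 2.16×10^6 / 4295 = 503.6 m³.
F/M = applied load / biomass = Q·S₀/(V·X) = 708 × 387 / (503.6 × 1830) = 0.2973 d⁻¹.

F/M ≈ 0.297 d⁻¹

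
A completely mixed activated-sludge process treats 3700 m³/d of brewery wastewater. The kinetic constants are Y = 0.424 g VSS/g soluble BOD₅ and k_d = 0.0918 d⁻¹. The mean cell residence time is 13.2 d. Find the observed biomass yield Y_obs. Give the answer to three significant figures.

Y_obs ≈ 0.192 g VSS/g soluble BOD₅

The observed yield is Y_obs = Y/(1 + k_d·θ_c) = 0.424 / (1 + 0.0918 × 13.2) = 0.424 / 2.212 = 0.1917 g VSS per g soluble BOD₅ removed.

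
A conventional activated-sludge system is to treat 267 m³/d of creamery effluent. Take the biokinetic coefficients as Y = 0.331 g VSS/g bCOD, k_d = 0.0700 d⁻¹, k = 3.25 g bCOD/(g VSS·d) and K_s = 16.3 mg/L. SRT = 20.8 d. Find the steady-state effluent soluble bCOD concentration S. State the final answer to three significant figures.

For a completely mixed reactor with recycle the Lawrence–McCarty relation gives S = K_s·(1 + k_d·θ_c) / [θ_c·(Y·k − k_d) − 1] = 16.3 × (1 + 0.0700 × 20.8) / [20.8 × (0.331 × 3.25 − 0.0700) − 1] = 40.03 / 19.92 = 2.010 mg/L.

S ≈ 2.01 mg/L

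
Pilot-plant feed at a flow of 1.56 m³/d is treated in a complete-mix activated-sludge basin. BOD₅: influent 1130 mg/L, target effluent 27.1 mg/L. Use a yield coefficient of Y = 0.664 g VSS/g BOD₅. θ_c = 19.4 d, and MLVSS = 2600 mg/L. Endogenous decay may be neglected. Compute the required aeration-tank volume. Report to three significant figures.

V ≈ 8.52 m³

V·X = Y·Q·ΔS·θ_c gives V = 0.664 × 1.56 × (1130 − 27.1) × 19.4 / 2600 = 8.524 m³.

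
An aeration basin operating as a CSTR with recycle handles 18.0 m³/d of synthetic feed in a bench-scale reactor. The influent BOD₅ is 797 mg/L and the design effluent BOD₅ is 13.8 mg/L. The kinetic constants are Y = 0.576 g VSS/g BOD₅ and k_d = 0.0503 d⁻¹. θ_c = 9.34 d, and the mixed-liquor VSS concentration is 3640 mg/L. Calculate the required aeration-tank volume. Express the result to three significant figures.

Steady-state biomass mass balance: V·X·(1 + k_d·θ_c) = Y·Q·(S₀ − S)·θ_c, so V = 0.576 × 18.0 × (797 − 13.8) × 9.34 / [3640 × (1 + 0.0503 × 9.34)] = 7.58×10^4 / 5350 = 14.18 m³.

V ≈ 14.2 m³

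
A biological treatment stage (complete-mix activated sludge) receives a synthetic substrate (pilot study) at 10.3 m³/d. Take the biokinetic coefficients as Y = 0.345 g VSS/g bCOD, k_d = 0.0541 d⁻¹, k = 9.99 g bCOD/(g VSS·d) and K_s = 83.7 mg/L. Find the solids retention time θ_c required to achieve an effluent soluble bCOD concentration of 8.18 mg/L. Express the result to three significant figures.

θ_c ≈ 3.96 d

From 1/θ_c = Y·k·S/(K_s + S) − k_d: Y·k·S/(K_s+S) = 0.345 × 9.99 × 8.18 / (83.7 + 8.18) = 0.3068 d⁻¹.
θ_c = 1/(μ − k_d) = 1/(0.3068 − 0.0541) = 1/0.2527 = 3.957 d.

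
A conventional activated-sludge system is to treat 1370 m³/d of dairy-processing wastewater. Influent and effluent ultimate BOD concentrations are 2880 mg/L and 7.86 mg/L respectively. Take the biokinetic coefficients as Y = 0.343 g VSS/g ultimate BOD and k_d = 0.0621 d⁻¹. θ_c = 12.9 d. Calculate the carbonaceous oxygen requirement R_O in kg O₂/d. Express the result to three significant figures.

R_O ≈ 2870 kg O₂/d

The observed yield is Y_obs = Y/(1 + k_d·θ_c) = 0.343 / (1 + 0.0621 × 12.9) = 0.343 / 1.801 = 0.1904 g VSS per g ultimate BOD removed.
ΔS = 2880 − 7.86 = 2872 mg/L, so the substrate removal rate is 1370 × 2872/1000 = 3935 kg ultimate BOD/d.
Biomass synthesised: P_X = Y_obs × 3935 = 749.4 kg VSS/d.
Carbonaceous O₂ demand = substrate oxidised − cell-mass equivalent = 3935 − 1.42 × 749.4 = 2871 kg O₂/d.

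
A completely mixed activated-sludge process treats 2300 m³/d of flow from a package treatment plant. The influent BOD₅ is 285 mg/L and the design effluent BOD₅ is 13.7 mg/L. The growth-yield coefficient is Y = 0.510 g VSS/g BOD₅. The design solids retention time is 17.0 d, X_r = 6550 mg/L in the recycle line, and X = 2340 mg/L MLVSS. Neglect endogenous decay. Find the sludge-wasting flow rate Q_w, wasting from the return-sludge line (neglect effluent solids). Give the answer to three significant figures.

V·X = Y·Q·ΔS·θ_c gives V = 0.510 × 2300 × (285 − 13.7) × 17.0 / 2340 = 2312 m³.
θ_c = V·X/(Q_w·X_r) when wasting from the recycle, so Q_w = V·X/(θ_c·X_r) = 2312 × 2340 / (17.0 × 6550) = 48.59 m³/d.

Q_w ≈ 48.6 m³/d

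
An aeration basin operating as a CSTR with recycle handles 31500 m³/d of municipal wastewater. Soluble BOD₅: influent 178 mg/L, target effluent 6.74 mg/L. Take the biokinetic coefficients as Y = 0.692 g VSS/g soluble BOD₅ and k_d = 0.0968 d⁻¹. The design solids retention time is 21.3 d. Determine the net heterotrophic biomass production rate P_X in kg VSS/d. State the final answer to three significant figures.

P_X ≈ 1220 kg VSS/d

The observed yield is Y_obs = Y/(1 + k_d·θ_c) = 0.692 / (1 + 0.0968 × 21.3) = 0.692 / 3.062 = 0.2260 g VSS per g soluble BOD₅ removed.
ΔS = 178 − 6.74 = 171.3 mg/L, so the substrate removal rate is 31500 × 171.3/1000 = 5395 kg soluble BOD₅/d.
P_X = Y_obs · Q(S₀ − S) = 0.2260 × 5395 = 1219 kg VSS/d.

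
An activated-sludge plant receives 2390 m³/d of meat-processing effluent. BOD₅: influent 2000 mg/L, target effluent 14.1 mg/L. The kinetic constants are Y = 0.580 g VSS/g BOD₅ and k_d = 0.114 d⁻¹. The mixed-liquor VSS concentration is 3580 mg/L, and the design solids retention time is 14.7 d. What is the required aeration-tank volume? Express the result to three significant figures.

From the SRT design equation V = Y Q (S₀−S) θ_c / [X (1 + k_d θ_c)] = 0.580 × 2390 × (2000 − 14.1) × 14.7 / [3580 × (1 + 0.114 × 14.7)] = 4.05×10^7 / 9579 = 4224 m³.

V ≈ 4220 m³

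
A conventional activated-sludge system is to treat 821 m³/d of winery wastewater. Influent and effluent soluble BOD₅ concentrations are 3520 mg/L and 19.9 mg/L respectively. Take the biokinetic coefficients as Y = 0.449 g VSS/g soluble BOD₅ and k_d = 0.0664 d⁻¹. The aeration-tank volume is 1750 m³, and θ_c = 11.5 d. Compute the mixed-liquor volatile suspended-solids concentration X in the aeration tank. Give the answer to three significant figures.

X ≈ 4810 mg/L

From V·X·(1 + k_d·θ_c) = Y·Q·(S₀ − S)·θ_c: X = 0.449 × 821 × (3520 − 19.9) × 11.5 / [1750 × (1 + 0.0664 × 11.5)] = 4808 mg/L.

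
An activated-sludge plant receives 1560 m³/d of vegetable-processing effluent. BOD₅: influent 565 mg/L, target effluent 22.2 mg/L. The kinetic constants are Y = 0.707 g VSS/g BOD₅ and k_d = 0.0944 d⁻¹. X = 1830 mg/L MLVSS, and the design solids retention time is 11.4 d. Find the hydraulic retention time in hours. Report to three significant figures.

τ ≈ 27.6 h

Steady-state biomass mass balance: V·X·(1 + k_d·θ_c) = Y·Q·(S₀ − S)·θ_c, so V = 0.707 × 1560 × (565 − 22.2) × 11.4 / [1830 × (1 + 0.0944 × 11.4)] = 6.82×10^6 / 3799 = 1796 m³.
τ = V/Q = 1796/1560 = 1.151 d, or 27.64 h.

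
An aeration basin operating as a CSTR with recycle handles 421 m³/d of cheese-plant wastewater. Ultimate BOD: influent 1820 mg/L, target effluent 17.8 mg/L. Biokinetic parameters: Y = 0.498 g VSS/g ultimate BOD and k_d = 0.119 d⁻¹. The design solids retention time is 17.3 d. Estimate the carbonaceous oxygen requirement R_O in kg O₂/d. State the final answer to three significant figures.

R_O ≈ 583 kg O₂/d

The observed yield is Y_obs = Y/(1 + k_d·θ_c) = 0.498 / (1 + 0.119 × 17.3) = 0.498 / 3.059 = 0.1628 g VSS per g ultimate BOD removed.
ΔS = 1820 − 17.8 = 1802 mg/L, so the substrate removal rate is 421 × 1802/1000 = 758.7 kg ultimate BOD/d.
P_X = Y_obs·Q·(S₀ − S) = 0.1628 × 758.7 = 123.5 kg VSS/d.
R_O = Q·ΔS − 1.42 P_X = 758.7 − 175.4 = 583.3 kg O₂/d.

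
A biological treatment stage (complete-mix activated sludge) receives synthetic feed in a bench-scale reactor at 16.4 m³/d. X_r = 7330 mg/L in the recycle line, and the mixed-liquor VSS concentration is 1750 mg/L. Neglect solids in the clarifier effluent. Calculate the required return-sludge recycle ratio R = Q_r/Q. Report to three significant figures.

R ≈ 0.314

Solids balance on the clarifier gives (1+R)X = R·X_r, so R = X/(X_r − X) = 1750 / (7330 − 1750) = 0.3136.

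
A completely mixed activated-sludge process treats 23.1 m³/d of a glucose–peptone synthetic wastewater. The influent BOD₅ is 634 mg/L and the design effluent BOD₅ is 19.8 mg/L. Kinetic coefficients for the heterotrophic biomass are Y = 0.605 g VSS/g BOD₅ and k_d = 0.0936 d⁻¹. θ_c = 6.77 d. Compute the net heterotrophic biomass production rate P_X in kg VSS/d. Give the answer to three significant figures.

Observed yield with endogenous decay: Y_obs = Y / (1 + k_d·θ_c) = 0.605 / (1 + 0.0936 × 6.77) = 0.605 / 1.634 = 0.3703 g VSS/g BOD₅.
ΔS = 634 − 19.8 = 614.2 mg/L, so the substrate removal rate is 23.1 × 614.2/1000 = 14.19 kg BOD₅/d.
Biomass produced: P_X = Y_obs·Q·ΔS = 0.3703 × 14.19 ≈ 5.254 kg VSS/d.

P_X ≈ 5.25 kg VSS/d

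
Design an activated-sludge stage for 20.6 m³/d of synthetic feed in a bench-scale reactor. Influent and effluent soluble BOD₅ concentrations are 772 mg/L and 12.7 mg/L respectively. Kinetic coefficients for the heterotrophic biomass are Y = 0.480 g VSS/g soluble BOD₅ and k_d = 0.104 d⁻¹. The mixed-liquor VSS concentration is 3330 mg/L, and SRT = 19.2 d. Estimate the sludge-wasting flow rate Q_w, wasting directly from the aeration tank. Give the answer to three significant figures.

Q_w ≈ 0.752 m³/d

Steady-state biomass mass balance: V·X·(1 + k_d·θ_c) = Y·Q·(S₀ − S)·θ_c, so V = 0.480 × 20.6 × (772 − 12.7) × 19.2 / [3330 × (1 + 0.104 × 19.2)] = 1.44×10^5 / 9979 = 14.45 m³.
For wasting at MLVSS concentration, Q_w = V/θ_c = 14.45/19.2 = 0.7523 m³/d.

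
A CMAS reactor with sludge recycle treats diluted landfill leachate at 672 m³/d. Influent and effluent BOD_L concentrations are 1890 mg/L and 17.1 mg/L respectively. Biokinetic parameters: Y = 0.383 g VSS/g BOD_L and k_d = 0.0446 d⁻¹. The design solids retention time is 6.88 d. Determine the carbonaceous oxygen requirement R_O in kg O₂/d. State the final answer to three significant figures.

R_O ≈ 735 kg O₂/d

The observed yield is Y_obs = Y/(1 + k_d·θ_c) = 0.383 / (1 + 0.0446 × 6.88) = 0.383 / 1.307 = 0.2931 g VSS per g BOD_L removed.
ΔS = 1890 − 17.1 = 1873 mg/L, so the substrate removal rate is 672 × 1873/1000 = 1259 kg BOD_L/d.
Biomass synthesised: P_X = Y_obs × 1259 = 368.9 kg VSS/d.
R_O = Q·(S₀ − S) − 1.42·P_X = 1259 − 1.42 × 368.9 = 734.8 kg O₂/d.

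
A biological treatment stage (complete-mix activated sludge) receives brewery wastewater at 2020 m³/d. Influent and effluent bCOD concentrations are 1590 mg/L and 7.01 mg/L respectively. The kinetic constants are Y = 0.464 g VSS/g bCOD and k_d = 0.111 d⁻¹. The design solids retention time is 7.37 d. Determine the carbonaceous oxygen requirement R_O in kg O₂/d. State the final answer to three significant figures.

R_O ≈ 2040 kg O₂/d

Correct the yield for decay: Y_obs = Y/(1 + k_d θ_c) = 0.464 / (1 + 0.111 × 7.37) = 0.464 / 1.818 = 0.2552.
Q·(S₀ − S) = 2020 × (1590 − 7.01) × 10⁻³ = 3198 kg/d removed.
P_X = Y_obs·Q·(S₀ − S) = 0.2552 × 3198 = 816.1 kg VSS/d.
R_O = Q·(S₀ − S) − 1.42·P_X = 3198 − 1.42 × 816.1 = 2039 kg O₂/d.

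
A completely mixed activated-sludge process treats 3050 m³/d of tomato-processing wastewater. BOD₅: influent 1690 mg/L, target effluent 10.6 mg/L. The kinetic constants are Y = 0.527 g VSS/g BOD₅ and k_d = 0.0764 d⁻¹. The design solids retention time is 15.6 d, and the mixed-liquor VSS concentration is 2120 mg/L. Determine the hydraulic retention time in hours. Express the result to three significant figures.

τ ≈ 71.3 h

Steady-state biomass mass balance: V·X·(1 + k_d·θ_c) = Y·Q·(S₀ − S)·θ_c, so V = 0.527 × 3050 × (1690 − 10.6) × 15.6 / [2120 × (1 + 0.0764 × 15.6)] = 4.21×10^7 / 4647 = 9062 m³.
HRT = V/Q = 9062 m³ / 3050 m³·d⁻¹ = 2.971 d × 24 = 71.31 h.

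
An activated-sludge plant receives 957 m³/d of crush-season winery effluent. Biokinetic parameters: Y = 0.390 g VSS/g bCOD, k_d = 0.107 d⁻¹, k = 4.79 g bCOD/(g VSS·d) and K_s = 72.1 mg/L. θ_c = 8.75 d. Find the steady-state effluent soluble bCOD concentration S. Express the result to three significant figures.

S ≈ 9.69 mg/L

From the Monod/SRT balance for a CMAS, S = K_s·(1+k_d θ_c)/[θ_c·(Y k − k_d) − 1] = 72.1 × (1 + 0.107 × 8.75) / [8.75 × (0.390 × 4.79 − 0.107) − 1] = 139.6 / 14.41 = 9.688 mg/L.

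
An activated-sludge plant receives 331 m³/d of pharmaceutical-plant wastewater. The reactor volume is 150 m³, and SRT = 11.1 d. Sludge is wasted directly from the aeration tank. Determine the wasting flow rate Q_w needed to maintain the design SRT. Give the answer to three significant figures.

Q_w ≈ 13.5 m³/d

Wasting from the aeration tank: Q_w = V / θ_c = 150.0 / 11.1 = 13.51 m³/d.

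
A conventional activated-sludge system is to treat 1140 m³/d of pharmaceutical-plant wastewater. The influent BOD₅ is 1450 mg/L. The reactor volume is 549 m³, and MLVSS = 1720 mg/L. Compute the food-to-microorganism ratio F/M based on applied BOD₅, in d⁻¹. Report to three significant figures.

F/M ≈ 1.75 d⁻¹

F/M = applied load / biomass = Q·S₀/(V·X) = 1140 × 1450 / (549.0 × 1720) = 1.751 d⁻¹.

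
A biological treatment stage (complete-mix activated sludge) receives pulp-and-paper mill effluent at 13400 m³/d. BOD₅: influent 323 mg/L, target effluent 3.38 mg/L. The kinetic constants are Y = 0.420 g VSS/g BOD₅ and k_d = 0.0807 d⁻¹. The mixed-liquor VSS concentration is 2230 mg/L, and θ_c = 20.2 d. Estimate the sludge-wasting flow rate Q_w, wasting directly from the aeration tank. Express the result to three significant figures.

Q_w ≈ 307 m³/d

Steady-state biomass mass balance: V·X·(1 + k_d·θ_c) = Y·Q·(S₀ − S)·θ_c, so V = 0.420 × 13400 × (323 − 3.38) × 20.2 / [2230 × (1 + 0.0807 × 20.2)] = 3.63×10^7 / 5865 = 6195 m³.
With mixed-liquor wasting, θ_c = V/Q_w, so Q_w = V/θ_c = 6195/20.2 = 306.7 m³/d.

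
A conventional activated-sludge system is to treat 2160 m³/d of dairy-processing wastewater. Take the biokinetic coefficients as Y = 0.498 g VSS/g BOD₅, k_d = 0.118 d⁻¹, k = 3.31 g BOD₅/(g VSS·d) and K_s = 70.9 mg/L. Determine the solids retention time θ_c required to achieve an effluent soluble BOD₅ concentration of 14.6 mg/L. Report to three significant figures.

From 1/θ_c = Y·k·S/(K_s + S) − k_d: Y·k·S/(K_s+S) = 0.498 × 3.31 × 14.6 / (70.9 + 14.6) = 0.2815 d⁻¹.
θ_c = 1/(μ − k_d) = 1/(0.2815 − 0.118) = 1/0.1635 = 6.117 d.

θ_c ≈ 6.12 d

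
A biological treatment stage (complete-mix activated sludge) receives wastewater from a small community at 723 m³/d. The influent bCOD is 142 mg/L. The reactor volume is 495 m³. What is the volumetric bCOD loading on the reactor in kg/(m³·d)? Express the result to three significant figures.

L_v ≈ 0.207 kg bCOD/(m³·d)

Applied bCOD load per unit volume = Q·S₀/V = (723 × 142/1000)/495.0 = 0.2074 kg bCOD·m⁻³·d⁻¹.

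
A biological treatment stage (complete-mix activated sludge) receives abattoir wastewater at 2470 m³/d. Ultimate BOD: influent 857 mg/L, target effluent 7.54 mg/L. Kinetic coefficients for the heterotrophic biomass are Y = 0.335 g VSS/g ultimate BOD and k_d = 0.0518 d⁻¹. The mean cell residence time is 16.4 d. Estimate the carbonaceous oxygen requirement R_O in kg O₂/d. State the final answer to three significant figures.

Observed yield with endogenous decay: Y_obs = Y / (1 + k_d·θ_c) = 0.335 / (1 + 0.0518 × 16.4) = 0.335 / 1.850 = 0.1811 g VSS/g ultimate BOD.
Q·(S₀ − S) = 2470 × (857 − 7.54) × 10⁻³ = 2098 kg/d removed.
Biomass synthesised: P_X = Y_obs × 2098 = 380.0 kg VSS/d.
R_O = Q·ΔS − 1.42 P_X = 2098 − 539.7 = 1559 kg O₂/d.

R_O ≈ 1560 kg O₂/d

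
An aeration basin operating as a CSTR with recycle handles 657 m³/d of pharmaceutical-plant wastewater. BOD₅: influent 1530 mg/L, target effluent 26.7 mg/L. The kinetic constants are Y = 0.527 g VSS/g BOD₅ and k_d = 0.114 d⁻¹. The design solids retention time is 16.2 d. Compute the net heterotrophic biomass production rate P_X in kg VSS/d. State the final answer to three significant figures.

P_X ≈ 183 kg VSS/d

The observed yield is Y_obs = Y/(1 + k_d·θ_c) = 0.527 / (1 + 0.114 × 16.2) = 0.527 / 2.847 = 0.1851 g VSS per g BOD₅ removed.
Substrate removed = Q·(S₀ − S) = 657 m³/d × (1530 − 26.7) g/m³ = 9.88×10^5 g/d = 987.7 kg/d.
Net biomass production P_X = Y_obs × Q·(S₀ − S) = 0.1851 × 987.7 = 182.8 kg VSS/d.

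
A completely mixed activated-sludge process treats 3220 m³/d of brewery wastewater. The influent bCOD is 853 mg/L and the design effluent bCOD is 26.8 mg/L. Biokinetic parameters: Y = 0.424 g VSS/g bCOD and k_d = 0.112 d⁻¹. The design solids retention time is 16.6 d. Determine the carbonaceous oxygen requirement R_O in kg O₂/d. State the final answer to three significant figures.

Correct the yield for decay: Y_obs = Y/(1 + k_d θ_c) = 0.424 / (1 + 0.112 × 16.6) = 0.424 / 2.859 = 0.1483.
Mass of bCOD removed per day: Q(S₀ − S) = 3220 × 826.2 g/m³ = 2660 kg/d.
P_X = Y_obs·Q·(S₀ − S) = 0.1483 × 2660 = 394.5 kg VSS/d.
R_O = Q·ΔS − 1.42 P_X = 2660 − 560.2 = 2100 kg O₂/d.

R_O ≈ 2100 kg O₂/d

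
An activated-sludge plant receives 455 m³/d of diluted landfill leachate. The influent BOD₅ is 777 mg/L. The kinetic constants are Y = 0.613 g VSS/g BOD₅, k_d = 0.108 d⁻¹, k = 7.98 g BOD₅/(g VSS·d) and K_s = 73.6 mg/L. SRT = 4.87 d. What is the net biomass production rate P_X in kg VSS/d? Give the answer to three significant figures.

P_X ≈ 141 kg VSS/d

From the Monod/SRT balance for a CMAS, S = K_s·(1+k_d θ_c)/[θ_c·(Y k − k_d) − 1] = 73.6 × (1 + 0.108 × 4.87) / [4.87 × (0.613 × 7.98 − 0.108) − 1] = 112.3 / 22.30 = 5.037 mg/L.
Correct the yield for decay: Y_obs = Y/(1 + k_d θ_c) = 0.613 / (1 + 0.108 × 4.87) = 0.613 / 1.526 = 0.4017.
ΔS = 777 − 5.04 = 772.0 mg/L, so the substrate removal rate is 455 × 772.0/1000 = 351.2 kg BOD₅/d.
Biomass produced: P_X = Y_obs·Q·ΔS = 0.4017 × 351.2 ≈ 141.1 kg VSS/d.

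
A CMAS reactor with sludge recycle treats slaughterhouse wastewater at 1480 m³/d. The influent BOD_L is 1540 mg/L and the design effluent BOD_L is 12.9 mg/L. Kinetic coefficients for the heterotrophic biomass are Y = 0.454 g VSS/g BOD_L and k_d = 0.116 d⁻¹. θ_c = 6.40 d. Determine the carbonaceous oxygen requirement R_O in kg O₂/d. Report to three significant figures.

R_O ≈ 1420 kg O₂/d

Observed yield with endogenous decay: Y_obs = Y / (1 + k_d·θ_c) = 0.454 / (1 + 0.116 × 6.40) = 0.454 / 1.742 = 0.2606 g VSS/g BOD_L.
ΔS = 1540 − 12.9 = 1527 mg/L, so the substrate removal rate is 1480 × 1527/1000 = 2260 kg BOD_L/d.
Net sludge production P_X = 0.2606 × 2260 = 588.9 kg VSS/d.
Carbonaceous O₂ demand = substrate oxidised − cell-mass equivalent = 2260 − 1.42 × 588.9 = 1424 kg O₂/d.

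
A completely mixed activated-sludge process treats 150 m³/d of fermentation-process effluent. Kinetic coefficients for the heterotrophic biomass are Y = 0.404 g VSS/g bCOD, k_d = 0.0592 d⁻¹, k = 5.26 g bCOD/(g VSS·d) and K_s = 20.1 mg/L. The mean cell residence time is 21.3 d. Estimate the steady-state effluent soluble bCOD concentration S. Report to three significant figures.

For a completely mixed reactor with recycle the Lawrence–McCarty relation gives S = K_s·(1 + k_d·θ_c) / [θ_c·(Y·k − k_d) − 1] = 20.1 × (1 + 0.0592 × 21.3) / [21.3 × (0.404 × 5.26 − 0.0592) − 1] = 45.45 / 43.00 = 1.057 mg/L.

S ≈ 1.06 mg/L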